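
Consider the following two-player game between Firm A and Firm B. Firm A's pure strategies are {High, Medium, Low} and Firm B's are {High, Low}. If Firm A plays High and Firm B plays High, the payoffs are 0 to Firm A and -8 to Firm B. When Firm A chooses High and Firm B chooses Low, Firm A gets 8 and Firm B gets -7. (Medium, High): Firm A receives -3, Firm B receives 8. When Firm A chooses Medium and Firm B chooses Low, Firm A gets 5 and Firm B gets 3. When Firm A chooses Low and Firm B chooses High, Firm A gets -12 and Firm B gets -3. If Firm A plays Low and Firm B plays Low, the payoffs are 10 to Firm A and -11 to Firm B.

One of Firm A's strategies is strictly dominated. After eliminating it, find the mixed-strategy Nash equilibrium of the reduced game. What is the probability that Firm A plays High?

Firm A's strategy Medium is strictly dominated by High: 0 > -3 and 8 > 5. Eliminate Medium.
Firm A's mix must leave Firm B indifferent between High and Low.
  Firm B's payoff from High: p·(-8) + (1−p)·(-3) = -5p - 3
  Firm B's payoff from Low: p·(-7) + (1−p)·(-11) = 4p - 11
  -5p - 3 = 4p - 11  ⇒  -9p = -8  ⇒  p = 8/9.

p = 8/9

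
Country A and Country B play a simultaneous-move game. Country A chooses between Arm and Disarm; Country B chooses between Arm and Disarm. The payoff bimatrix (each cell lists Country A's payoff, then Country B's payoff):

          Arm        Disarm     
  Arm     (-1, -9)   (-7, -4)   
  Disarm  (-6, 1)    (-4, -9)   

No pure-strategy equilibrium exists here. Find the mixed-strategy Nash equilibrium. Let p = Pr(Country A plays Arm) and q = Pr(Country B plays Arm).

p = 2/3, q = 3/8

Set Country B's expected payoff from Arm equal to that from Disarm:
  Country B's expected payoff from Arm: p·(-9) + (1−p)·1 = -10p + 1
  Country B's expected payoff from Disarm: p·(-4) + (1−p)·(-9) = 5p - 9
  -10p + 1 = 5p - 9  ⇒  -15p = -10  ⇒  p = 2/3.
In a mixed equilibrium Country A is indifferent between Arm and Disarm; this condition fixes q.
  Country A's expected payoff from Arm: q·(-1) + (1−q)·(-7) = 6q - 7
  Country A's expected payoff from Disarm: q·(-6) + (1−q)·(-4) = -2q - 4
  6q - 7 = -2q - 4  ⇒  8q = 3  ⇒  q = 3/8.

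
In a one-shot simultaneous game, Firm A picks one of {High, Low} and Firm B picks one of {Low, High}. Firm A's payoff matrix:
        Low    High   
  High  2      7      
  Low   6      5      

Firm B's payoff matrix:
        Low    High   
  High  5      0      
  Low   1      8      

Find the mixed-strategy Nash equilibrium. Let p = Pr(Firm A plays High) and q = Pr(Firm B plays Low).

p = 7/12, q = 1/3

Set Firm B's expected payoff from Low equal to that from High:
  Firm B's expected payoff from Low: p·5 + (1−p)·1 = 4p + 1
  Firm B's expected payoff from High: p·0 + (1−p)·8 = -8p + 8
  4p + 1 = -8p + 8  ⇒  12p = 7  ⇒  p = 7/12.
Set Firm A's expected payoff from High equal to that from Low:
  Firm A's expected payoff from High: q·2 + (1−q)·7 = -5q + 7
  Firm A's expected payoff from Low: q·6 + (1−q)·5 = q + 5
  -5q + 7 = q + 5  ⇒  -6q = -2  ⇒  q = 1/3.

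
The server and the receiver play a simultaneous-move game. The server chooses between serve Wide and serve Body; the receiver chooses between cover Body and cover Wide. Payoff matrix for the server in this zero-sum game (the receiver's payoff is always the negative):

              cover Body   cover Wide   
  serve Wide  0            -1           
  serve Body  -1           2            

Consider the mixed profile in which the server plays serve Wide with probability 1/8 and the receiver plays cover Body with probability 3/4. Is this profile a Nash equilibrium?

No

Given the server's mix p = 1/8, the receiver's payoff from cover Body is 7/8 but from cover Wide is -13/8. The receiver strictly prefers cover Body, so the receiver would not mix.
So the proposed profile is not a Nash equilibrium.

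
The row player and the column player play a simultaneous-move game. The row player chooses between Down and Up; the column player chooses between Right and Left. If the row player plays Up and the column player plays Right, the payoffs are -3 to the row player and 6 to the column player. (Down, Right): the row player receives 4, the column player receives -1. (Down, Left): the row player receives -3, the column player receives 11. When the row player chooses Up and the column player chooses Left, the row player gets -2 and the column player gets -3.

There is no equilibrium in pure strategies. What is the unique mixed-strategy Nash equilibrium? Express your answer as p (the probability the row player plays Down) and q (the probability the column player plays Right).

p = 3/7, q = 1/8

For the column player to be willing to mix, the column player must be indifferent between Right and Left, which pins down the row player's mix.
  the column player's payoff to Right: p·(-1) + (1−p)·6 = -7p + 6
  the column player's payoff to Left: p·11 + (1−p)·(-3) = 14p - 3
  -7p + 6 = 14p - 3  ⇒  -21p = -9  ⇒  p = 3/7.
For the row player to be willing to mix, the row player must be indifferent between Down and Up, which pins down the column player's mix.
  the row player's expected payoff from Down: q·4 + (1−q)·(-3) = 7q - 3
  the row player's expected payoff from Up: q·(-3) + (1−q)·(-2) = -q - 2
  7q - 3 = -q - 2  ⇒  8q = 1  ⇒  q = 1/8.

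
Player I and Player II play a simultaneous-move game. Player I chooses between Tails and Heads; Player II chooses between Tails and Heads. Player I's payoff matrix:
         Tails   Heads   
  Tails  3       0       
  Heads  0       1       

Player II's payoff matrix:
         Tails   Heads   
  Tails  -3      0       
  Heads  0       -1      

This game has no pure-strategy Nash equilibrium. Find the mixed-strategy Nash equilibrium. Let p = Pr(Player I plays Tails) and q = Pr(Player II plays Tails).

p = 1/4, q = 1/4

Player I's mix must leave Player II indifferent between Tails and Heads.
  Player II's expected payoff from Tails: p·(-3) + (1−p)·0 = -3p
  Player II's expected payoff from Heads: p·0 + (1−p)·(-1) = p - 1
  -3p = p - 1  ⇒  -4p = -1  ⇒  p = 1/4.
Set Player I's expected payoff from Tails equal to that from Heads:
  Player I's expected payoff from Tails: q·3 + (1−q)·0 = 3q
  Player I's expected payoff from Heads: q·0 + (1−q)·1 = -q + 1
  3q = -q + 1  ⇒  4q = 1  ⇒  q = 1/4.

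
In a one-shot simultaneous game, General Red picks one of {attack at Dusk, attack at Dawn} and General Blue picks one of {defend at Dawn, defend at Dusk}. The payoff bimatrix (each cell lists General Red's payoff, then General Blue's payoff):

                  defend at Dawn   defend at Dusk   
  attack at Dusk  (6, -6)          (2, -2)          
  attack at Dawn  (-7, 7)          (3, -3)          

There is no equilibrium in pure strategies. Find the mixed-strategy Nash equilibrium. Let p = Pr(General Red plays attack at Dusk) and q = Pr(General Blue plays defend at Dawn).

For General Blue to be willing to mix, General Blue must be indifferent between defend at Dawn and defend at Dusk, which pins down General Red's mix.
  General Blue's expected payoff from defend at Dawn: p·(-6) + (1−p)·7 = -13p + 7
  General Blue's expected payoff from defend at Dusk: p·(-2) + (1−p)·(-3) = p - 3
  -13p + 7 = p - 3  ⇒  -14p = -10  ⇒  p = 5/7.
Set General Red's expected payoff from attack at Dusk equal to that from attack at Dawn:
  General Red's expected payoff from attack at Dusk: q·6 + (1−q)·2 = 4q + 2
  General Red's expected payoff from attack at Dawn: q·(-7) + (1−q)·3 = -10q + 3
  4q + 2 = -10q + 3  ⇒  14q = 1  ⇒  q = 1/14.

p = 5/7, q = 1/14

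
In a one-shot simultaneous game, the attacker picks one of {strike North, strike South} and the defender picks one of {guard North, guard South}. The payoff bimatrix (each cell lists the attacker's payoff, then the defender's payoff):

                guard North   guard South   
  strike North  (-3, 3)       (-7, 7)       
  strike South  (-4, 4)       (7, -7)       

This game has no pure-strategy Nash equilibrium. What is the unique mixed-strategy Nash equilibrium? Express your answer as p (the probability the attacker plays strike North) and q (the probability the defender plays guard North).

The defender's indifference between guard North and guard South determines the attacker's mixing probability p:
  the defender's payoff to guard North: p·3 + (1−p)·4 = -p + 4
  the defender's payoff to guard South: p·7 + (1−p)·(-7) = 14p - 7
  -p + 4 = 14p - 7  ⇒  -15p = -11  ⇒  p = 11/15.
In a mixed equilibrium the attacker is indifferent between strike North and strike South; this condition fixes q.
  the attacker's payoff to strike North: q·(-3) + (1−q)·(-7) = 4q - 7
  the attacker's payoff to strike South: q·(-4) + (1−q)·7 = -11q + 7
  4q - 7 = -11q + 7  ⇒  15q = 14  ⇒  q = 14/15.

p = 11/15, q = 14/15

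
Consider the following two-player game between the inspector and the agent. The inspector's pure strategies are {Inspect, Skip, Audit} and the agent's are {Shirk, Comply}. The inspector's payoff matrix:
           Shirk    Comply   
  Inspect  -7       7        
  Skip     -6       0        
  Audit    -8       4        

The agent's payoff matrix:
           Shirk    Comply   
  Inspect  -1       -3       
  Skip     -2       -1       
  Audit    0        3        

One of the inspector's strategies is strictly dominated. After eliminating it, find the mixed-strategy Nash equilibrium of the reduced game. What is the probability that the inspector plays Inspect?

p = 1/3

The inspector's strategy Audit is strictly dominated by Inspect: -7 > -8 and 7 > 4. Eliminate Audit.
The inspector's mix must leave the agent indifferent between Shirk and Comply.
  the agent's expected payoff from Shirk: p·(-1) + (1−p)·(-2) = p - 2
  the agent's expected payoff from Comply: p·(-3) + (1−p)·(-1) = -2p - 1
  p - 2 = -2p - 1  ⇒  3p = 1  ⇒  p = 1/3.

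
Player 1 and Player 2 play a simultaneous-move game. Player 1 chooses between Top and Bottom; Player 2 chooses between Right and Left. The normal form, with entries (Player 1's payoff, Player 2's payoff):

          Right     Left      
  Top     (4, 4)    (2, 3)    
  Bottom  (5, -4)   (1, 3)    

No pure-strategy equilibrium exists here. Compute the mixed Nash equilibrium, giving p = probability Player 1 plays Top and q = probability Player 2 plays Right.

p = 7/8, q = 1/2

Player 1's mix must leave Player 2 indifferent between Right and Left.
  Player 2's payoff from Right: p·4 + (1−p)·(-4) = 8p - 4
  Player 2's payoff from Left: p·3 + (1−p)·3 = 3
  8p - 4 = 3  ⇒  8p = 7  ⇒  p = 7/8.
Player 2's mix must leave Player 1 indifferent between Top and Bottom.
  Player 1's payoff from Top: q·4 + (1−q)·2 = 2q + 2
  Player 1's payoff from Bottom: q·5 + (1−q)·1 = 4q + 1
  2q + 2 = 4q + 1  ⇒  -2q = -1  ⇒  q = 1/2.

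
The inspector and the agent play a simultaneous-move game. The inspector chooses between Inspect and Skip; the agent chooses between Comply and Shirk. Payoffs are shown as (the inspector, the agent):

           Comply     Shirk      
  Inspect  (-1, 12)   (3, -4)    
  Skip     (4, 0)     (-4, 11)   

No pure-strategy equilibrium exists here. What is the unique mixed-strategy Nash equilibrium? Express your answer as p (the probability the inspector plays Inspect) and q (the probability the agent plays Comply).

The agent's indifference between Comply and Shirk determines the inspector's mixing probability p:
  the agent's expected payoff from Comply: p·12 + (1−p)·0 = 12p
  the agent's expected payoff from Shirk: p·(-4) + (1−p)·11 = -15p + 11
  12p = -15p + 11  ⇒  27p = 11  ⇒  p = 11/27.
The inspector's indifference between Inspect and Skip determines the agent's mixing probability q:
  the inspector's payoff to Inspect: q·(-1) + (1−q)·3 = -4q + 3
  the inspector's payoff to Skip: q·4 + (1−q)·(-4) = 8q - 4
  -4q + 3 = 8q - 4  ⇒  -12q = -7  ⇒  q = 7/12.

p = 11/27, q = 7/12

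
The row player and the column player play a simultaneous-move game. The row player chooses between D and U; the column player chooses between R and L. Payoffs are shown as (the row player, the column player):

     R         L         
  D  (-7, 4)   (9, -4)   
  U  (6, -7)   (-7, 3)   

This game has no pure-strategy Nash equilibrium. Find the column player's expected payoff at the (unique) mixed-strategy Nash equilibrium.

-8/9

The row player's mix must leave the column player indifferent between R and L.
  the column player's payoff to R: p·4 + (1−p)·(-7) = 11p - 7
  the column player's payoff to L: p·(-4) + (1−p)·3 = -7p + 3
  11p - 7 = -7p + 3  ⇒  18p = 10  ⇒  p = 5/9.
At equilibrium the column player is indifferent across columns, so the column player's payoff equals the payoff from R: (5/9)·4 + (4/9)·(-7) = -8/9.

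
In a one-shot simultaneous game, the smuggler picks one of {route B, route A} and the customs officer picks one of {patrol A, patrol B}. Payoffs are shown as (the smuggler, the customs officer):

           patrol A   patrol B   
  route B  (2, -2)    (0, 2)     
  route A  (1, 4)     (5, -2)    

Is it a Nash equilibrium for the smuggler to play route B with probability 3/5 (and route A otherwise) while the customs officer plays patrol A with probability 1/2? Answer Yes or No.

Given the customs officer's mix q = 1/2, the smuggler's payoff from route B is 1 but from route A is 3. The smuggler strictly prefers route A, so the smuggler would not mix.
So the proposed profile is not a Nash equilibrium.

No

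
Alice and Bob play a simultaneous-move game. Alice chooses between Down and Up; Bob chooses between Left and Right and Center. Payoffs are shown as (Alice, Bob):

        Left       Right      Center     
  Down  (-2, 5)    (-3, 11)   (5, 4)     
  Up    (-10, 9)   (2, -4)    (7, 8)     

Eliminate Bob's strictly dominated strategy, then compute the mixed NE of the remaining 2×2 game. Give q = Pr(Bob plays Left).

q = 5/13

Bob's strategy Center is strictly dominated by Left: 5 > 4 and 9 > 8. Eliminate Center.
Bob's mix must leave Alice indifferent between Down and Up.
  Alice's payoff from Down: q·(-2) + (1−q)·(-3) = q - 3
  Alice's payoff from Up: q·(-10) + (1−q)·2 = -12q + 2
  q - 3 = -12q + 2  ⇒  13q = 5  ⇒  q = 5/13.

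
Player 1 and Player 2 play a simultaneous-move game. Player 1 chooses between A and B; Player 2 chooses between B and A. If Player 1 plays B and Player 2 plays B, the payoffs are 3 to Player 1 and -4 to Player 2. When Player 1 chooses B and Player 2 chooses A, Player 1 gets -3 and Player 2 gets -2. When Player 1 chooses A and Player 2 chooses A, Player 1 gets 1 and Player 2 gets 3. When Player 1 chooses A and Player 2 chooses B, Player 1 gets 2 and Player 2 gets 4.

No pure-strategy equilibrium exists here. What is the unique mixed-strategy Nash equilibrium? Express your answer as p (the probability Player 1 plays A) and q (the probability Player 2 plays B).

Player 2's indifference between B and A determines Player 1's mixing probability p:
  Player 2's expected payoff from B: p·4 + (1−p)·(-4) = 8p - 4
  Player 2's expected payoff from A: p·3 + (1−p)·(-2) = 5p - 2
  8p - 4 = 5p - 2  ⇒  3p = 2  ⇒  p = 2/3.
In a mixed equilibrium Player 1 is indifferent between A and B; this condition fixes q.
  Player 1's expected payoff from A: q·2 + (1−q)·1 = q + 1
  Player 1's expected payoff from B: q·3 + (1−q)·(-3) = 6q - 3
  q + 1 = 6q - 3  ⇒  -5q = -4  ⇒  q = 4/5.

p = 2/3, q = 4/5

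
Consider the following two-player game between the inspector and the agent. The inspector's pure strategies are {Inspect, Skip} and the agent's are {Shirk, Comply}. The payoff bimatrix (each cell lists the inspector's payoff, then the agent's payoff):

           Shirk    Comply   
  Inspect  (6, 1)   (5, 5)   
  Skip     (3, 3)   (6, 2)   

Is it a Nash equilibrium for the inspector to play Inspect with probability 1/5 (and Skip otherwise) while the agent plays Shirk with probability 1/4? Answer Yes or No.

Check the agent's indifference given the inspector's mix p = 1/5:
  payoff from Shirk = 13/5; payoff from Comply = 13/5 — equal.
Check the inspector's indifference given the agent's mix q = 1/4:
  payoff from Inspect = 21/4; payoff from Skip = 21/4 — equal.
Both players are indifferent, so neither can profitably deviate.

Yes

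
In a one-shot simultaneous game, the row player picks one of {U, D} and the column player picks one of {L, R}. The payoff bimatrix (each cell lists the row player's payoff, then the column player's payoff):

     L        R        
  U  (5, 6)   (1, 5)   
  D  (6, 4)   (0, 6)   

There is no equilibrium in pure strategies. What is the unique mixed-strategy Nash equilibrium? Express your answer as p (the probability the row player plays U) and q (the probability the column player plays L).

p = 2/3, q = 1/2

The row player's mix must leave the column player indifferent between L and R.
  the column player's payoff from L: p·6 + (1−p)·4 = 2p + 4
  the column player's payoff from R: p·5 + (1−p)·6 = -p + 6
  2p + 4 = -p + 6  ⇒  3p = 2  ⇒  p = 2/3.
The row player's indifference between U and D determines the column player's mixing probability q:
  the row player's payoff from U: q·5 + (1−q)·1 = 4q + 1
  the row player's payoff from D: q·6 + (1−q)·0 = 6q
  4q + 1 = 6q  ⇒  -2q = -1  ⇒  q = 1/2.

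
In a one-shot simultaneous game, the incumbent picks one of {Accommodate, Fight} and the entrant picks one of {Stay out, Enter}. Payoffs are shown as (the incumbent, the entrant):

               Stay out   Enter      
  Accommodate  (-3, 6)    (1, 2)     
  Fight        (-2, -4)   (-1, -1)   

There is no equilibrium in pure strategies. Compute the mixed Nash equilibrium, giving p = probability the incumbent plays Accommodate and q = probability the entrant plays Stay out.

p = 3/7, q = 2/3

The entrant's indifference between Stay out and Enter determines the incumbent's mixing probability p:
  the entrant's expected payoff from Stay out: p·6 + (1−p)·(-4) = 10p - 4
  the entrant's expected payoff from Enter: p·2 + (1−p)·(-1) = 3p - 1
  10p - 4 = 3p - 1  ⇒  7p = 3  ⇒  p = 3/7.
In a mixed equilibrium the incumbent is indifferent between Accommodate and Fight; this condition fixes q.
  the incumbent's payoff to Accommodate: q·(-3) + (1−q)·1 = -4q + 1
  the incumbent's payoff to Fight: q·(-2) + (1−q)·(-1) = -q - 1
  -4q + 1 = -q - 1  ⇒  -3q = -2  ⇒  q = 2/3.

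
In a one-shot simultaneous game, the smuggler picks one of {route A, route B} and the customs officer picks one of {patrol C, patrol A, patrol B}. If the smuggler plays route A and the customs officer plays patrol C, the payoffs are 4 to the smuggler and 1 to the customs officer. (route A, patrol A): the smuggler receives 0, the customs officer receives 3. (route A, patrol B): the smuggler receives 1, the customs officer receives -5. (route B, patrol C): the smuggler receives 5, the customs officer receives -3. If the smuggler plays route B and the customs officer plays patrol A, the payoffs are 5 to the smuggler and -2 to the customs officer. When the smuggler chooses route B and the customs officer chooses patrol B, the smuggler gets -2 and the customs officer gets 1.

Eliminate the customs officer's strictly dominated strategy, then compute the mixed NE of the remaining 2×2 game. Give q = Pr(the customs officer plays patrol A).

The customs officer's strategy patrol C is strictly dominated by patrol A: 3 > 1 and -2 > -3. Eliminate patrol C.
In a mixed equilibrium the smuggler is indifferent between route A and route B; this condition fixes q.
  the smuggler's payoff from route A: q·0 + (1−q)·1 = -q + 1
  the smuggler's payoff from route B: q·5 + (1−q)·(-2) = 7q - 2
  -q + 1 = 7q - 2  ⇒  -8q = -3  ⇒  q = 3/8.

q = 3/8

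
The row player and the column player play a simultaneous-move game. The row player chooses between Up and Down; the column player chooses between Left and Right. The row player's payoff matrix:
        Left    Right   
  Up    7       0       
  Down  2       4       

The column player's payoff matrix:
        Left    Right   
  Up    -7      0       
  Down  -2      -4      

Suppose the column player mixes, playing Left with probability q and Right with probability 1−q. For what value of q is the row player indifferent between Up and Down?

q = 4/9

Set the row player's expected payoff from Up equal to that from Down:
  the row player's payoff from Up: q·7 + (1−q)·0 = 7q
  the row player's payoff from Down: q·2 + (1−q)·4 = -2q + 4
  7q = -2q + 4  ⇒  9q = 4  ⇒  q = 4/9.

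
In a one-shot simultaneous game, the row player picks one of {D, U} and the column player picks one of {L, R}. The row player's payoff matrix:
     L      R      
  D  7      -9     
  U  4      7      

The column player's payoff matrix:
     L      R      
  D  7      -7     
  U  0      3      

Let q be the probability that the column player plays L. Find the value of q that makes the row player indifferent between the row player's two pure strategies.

In a mixed equilibrium the row player is indifferent between D and U; this condition fixes q.
  the row player's payoff from D: q·7 + (1−q)·(-9) = 16q - 9
  the row player's payoff from U: q·4 + (1−q)·7 = -3q + 7
  16q - 9 = -3q + 7  ⇒  19q = 16  ⇒  q = 16/19.

q = 16/19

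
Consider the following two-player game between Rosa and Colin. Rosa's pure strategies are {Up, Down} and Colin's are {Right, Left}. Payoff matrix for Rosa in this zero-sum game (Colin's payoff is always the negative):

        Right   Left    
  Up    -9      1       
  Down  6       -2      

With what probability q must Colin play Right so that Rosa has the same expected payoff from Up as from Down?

q = 1/6

Rosa's indifference between Up and Down determines Colin's mixing probability q:
  Rosa's payoff from Up: q·(-9) + (1−q)·1 = -10q + 1
  Rosa's payoff from Down: q·6 + (1−q)·(-2) = 8q - 2
  -10q + 1 = 8q - 2  ⇒  -18q = -3  ⇒  q = 1/6.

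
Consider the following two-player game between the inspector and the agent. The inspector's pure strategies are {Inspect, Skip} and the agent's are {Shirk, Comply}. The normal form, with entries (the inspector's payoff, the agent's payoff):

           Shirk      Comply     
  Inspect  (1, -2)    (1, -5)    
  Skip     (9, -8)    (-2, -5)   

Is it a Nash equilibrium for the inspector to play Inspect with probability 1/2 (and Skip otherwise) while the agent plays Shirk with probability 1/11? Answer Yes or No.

Given the agent's mix q = 1/11, the inspector's payoff from Inspect is 1 but from Skip is -1. The inspector strictly prefers Inspect, so the inspector would not mix.
So the proposed profile is not a Nash equilibrium.

No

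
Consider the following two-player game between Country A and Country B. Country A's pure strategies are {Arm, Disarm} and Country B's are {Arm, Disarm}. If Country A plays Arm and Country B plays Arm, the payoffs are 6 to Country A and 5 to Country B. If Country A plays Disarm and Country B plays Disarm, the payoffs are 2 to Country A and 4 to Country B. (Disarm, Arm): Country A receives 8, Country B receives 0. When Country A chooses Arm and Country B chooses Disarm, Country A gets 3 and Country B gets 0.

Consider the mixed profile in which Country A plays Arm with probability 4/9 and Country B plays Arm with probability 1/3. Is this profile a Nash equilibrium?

Yes

Check Country B's indifference given Country A's mix p = 4/9:
  payoff from Arm = 20/9; payoff from Disarm = 20/9 — equal.
Check Country A's indifference given Country B's mix q = 1/3:
  payoff from Arm = 4; payoff from Disarm = 4 — equal.
Both players are indifferent, so neither can profitably deviate.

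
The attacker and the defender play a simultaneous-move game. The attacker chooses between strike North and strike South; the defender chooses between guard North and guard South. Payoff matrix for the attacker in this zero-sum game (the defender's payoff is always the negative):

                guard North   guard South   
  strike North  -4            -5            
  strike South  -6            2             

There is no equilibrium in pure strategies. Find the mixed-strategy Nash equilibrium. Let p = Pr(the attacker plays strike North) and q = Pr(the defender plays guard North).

p = 8/9, q = 7/9

The attacker's mix must leave the defender indifferent between guard North and guard South.
  the defender's payoff to guard North: p·4 + (1−p)·6 = -2p + 6
  the defender's payoff to guard South: p·5 + (1−p)·(-2) = 7p - 2
  -2p + 6 = 7p - 2  ⇒  -9p = -8  ⇒  p = 8/9.
In a mixed equilibrium the attacker is indifferent between strike North and strike South; this condition fixes q.
  the attacker's payoff to strike North: q·(-4) + (1−q)·(-5) = q - 5
  the attacker's payoff to strike South: q·(-6) + (1−q)·2 = -8q + 2
  q - 5 = -8q + 2  ⇒  9q = 7  ⇒  q = 7/9.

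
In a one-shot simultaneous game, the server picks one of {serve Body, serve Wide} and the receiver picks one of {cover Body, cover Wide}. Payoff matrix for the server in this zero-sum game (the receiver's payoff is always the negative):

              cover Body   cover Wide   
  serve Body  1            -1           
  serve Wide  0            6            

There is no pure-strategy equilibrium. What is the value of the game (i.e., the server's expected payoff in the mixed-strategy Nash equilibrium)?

Set the server's expected payoff from serve Body equal to that from serve Wide:
  the server's payoff from serve Body: q·1 + (1−q)·(-1) = 2q - 1
  the server's payoff from serve Wide: q·0 + (1−q)·6 = -6q + 6
  2q - 1 = -6q + 6  ⇒  8q = 7  ⇒  q = 7/8.
The value is the server's expected payoff against this mix (using serve Body): (7/8)·1 + (1/8)·(-1) = 3/4.

v = 3/4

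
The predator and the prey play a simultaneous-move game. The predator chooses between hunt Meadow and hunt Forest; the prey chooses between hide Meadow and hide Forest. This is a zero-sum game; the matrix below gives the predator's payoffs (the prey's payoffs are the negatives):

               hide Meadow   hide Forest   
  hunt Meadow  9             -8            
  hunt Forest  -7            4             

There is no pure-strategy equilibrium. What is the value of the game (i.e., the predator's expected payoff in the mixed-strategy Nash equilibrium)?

In a mixed equilibrium the predator is indifferent between hunt Meadow and hunt Forest; this condition fixes q.
  the predator's payoff from hunt Meadow: q·9 + (1−q)·(-8) = 17q - 8
  the predator's payoff from hunt Forest: q·(-7) + (1−q)·4 = -11q + 4
  17q - 8 = -11q + 4  ⇒  28q = 12  ⇒  q = 3/7.
The value is the predator's expected payoff against this mix (using hunt Meadow): (3/7)·9 + (4/7)·(-8) = -5/7.

v = -5/7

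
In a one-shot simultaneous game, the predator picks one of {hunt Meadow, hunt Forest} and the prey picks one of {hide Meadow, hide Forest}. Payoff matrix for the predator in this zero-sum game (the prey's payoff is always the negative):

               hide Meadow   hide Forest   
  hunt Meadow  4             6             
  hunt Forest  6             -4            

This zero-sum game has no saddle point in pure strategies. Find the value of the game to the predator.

The predator's indifference between hunt Meadow and hunt Forest determines the prey's mixing probability q:
  the predator's expected payoff from hunt Meadow: q·4 + (1−q)·6 = -2q + 6
  the predator's expected payoff from hunt Forest: q·6 + (1−q)·(-4) = 10q - 4
  -2q + 6 = 10q - 4  ⇒  -12q = -10  ⇒  q = 5/6.
The value is the predator's expected payoff against this mix (using hunt Meadow): (5/6)·4 + (1/6)·6 = 13/3.

v = 13/3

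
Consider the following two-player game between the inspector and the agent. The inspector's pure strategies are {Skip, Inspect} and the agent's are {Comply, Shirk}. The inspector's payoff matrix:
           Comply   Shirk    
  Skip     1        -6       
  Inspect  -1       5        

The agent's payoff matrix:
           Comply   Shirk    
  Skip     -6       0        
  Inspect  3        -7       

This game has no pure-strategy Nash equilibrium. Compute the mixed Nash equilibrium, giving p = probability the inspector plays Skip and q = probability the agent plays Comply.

The agent's indifference between Comply and Shirk determines the inspector's mixing probability p:
  the agent's payoff to Comply: p·(-6) + (1−p)·3 = -9p + 3
  the agent's payoff to Shirk: p·0 + (1−p)·(-7) = 7p - 7
  -9p + 3 = 7p - 7  ⇒  -16p = -10  ⇒  p = 5/8.
The agent's mix must leave the inspector indifferent between Skip and Inspect.
  the inspector's payoff to Skip: q·1 + (1−q)·(-6) = 7q - 6
  the inspector's payoff to Inspect: q·(-1) + (1−q)·5 = -6q + 5
  7q - 6 = -6q + 5  ⇒  13q = 11  ⇒  q = 11/13.

p = 5/8, q = 11/13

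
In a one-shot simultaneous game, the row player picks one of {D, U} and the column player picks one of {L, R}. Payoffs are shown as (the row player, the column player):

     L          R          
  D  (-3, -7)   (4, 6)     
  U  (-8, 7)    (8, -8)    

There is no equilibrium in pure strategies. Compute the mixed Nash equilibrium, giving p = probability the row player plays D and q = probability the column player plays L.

For the column player to be willing to mix, the column player must be indifferent between L and R, which pins down the row player's mix.
  the column player's payoff to L: p·(-7) + (1−p)·7 = -14p + 7
  the column player's payoff to R: p·6 + (1−p)·(-8) = 14p - 8
  -14p + 7 = 14p - 8  ⇒  -28p = -15  ⇒  p = 15/28.
For the row player to be willing to mix, the row player must be indifferent between D and U, which pins down the column player's mix.
  the row player's payoff to D: q·(-3) + (1−q)·4 = -7q + 4
  the row player's payoff to U: q·(-8) + (1−q)·8 = -16q + 8
  -7q + 4 = -16q + 8  ⇒  9q = 4  ⇒  q = 4/9.

p = 15/28, q = 4/9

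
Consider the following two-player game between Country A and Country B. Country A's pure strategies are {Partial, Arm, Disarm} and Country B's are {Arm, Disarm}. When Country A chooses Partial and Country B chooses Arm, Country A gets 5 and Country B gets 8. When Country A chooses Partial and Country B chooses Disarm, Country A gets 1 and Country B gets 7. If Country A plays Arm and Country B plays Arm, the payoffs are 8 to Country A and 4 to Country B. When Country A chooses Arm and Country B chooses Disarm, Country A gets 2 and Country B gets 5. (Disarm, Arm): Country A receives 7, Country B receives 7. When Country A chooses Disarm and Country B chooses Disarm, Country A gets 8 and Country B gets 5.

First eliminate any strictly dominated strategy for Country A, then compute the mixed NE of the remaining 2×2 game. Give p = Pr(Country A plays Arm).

Country A's strategy Partial is strictly dominated by Arm: 8 > 5 and 2 > 1. Eliminate Partial.
Country B's indifference between Arm and Disarm determines Country A's mixing probability p:
  Country B's payoff to Arm: p·4 + (1−p)·7 = -3p + 7
  Country B's payoff to Disarm: p·5 + (1−p)·5 = 5
  -3p + 7 = 5  ⇒  -3p = -2  ⇒  p = 2/3.

p = 2/3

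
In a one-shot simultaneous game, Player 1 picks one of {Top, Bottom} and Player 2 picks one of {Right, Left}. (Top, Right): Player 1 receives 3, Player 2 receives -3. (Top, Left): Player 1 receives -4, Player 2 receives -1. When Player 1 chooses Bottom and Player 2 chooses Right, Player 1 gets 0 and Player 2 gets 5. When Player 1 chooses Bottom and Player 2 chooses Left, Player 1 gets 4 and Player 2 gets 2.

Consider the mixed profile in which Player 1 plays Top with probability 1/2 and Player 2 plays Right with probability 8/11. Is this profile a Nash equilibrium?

No

Given Player 1's mix p = 1/2, Player 2's payoff from Right is 1 but from Left is 1/2. Player 2 strictly prefers Right, so Player 2 would not mix.
So the proposed profile is not a Nash equilibrium.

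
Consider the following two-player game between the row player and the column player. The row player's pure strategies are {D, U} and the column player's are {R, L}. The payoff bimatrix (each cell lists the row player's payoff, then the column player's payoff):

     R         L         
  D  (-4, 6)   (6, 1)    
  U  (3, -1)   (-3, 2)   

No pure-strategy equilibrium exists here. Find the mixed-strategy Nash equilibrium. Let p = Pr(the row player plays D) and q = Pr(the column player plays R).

In a mixed equilibrium the column player is indifferent between R and L; this condition fixes p.
  the column player's expected payoff from R: p·6 + (1−p)·(-1) = 7p - 1
  the column player's expected payoff from L: p·1 + (1−p)·2 = -p + 2
  7p - 1 = -p + 2  ⇒  8p = 3  ⇒  p = 3/8.
The row player's indifference between D and U determines the column player's mixing probability q:
  the row player's expected payoff from D: q·(-4) + (1−q)·6 = -10q + 6
  the row player's expected payoff from U: q·3 + (1−q)·(-3) = 6q - 3
  -10q + 6 = 6q - 3  ⇒  -16q = -9  ⇒  q = 9/16.

p = 3/8, q = 9/16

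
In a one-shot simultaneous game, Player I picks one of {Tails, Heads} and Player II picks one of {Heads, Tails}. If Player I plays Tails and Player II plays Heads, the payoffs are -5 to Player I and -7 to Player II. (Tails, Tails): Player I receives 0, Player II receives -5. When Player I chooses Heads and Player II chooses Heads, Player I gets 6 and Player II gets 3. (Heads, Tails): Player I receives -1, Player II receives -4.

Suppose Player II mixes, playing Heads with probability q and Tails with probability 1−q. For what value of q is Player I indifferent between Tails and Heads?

q = 1/12

In a mixed equilibrium Player I is indifferent between Tails and Heads; this condition fixes q.
  Player I's payoff from Tails: q·(-5) + (1−q)·0 = -5q
  Player I's payoff from Heads: q·6 + (1−q)·(-1) = 7q - 1
  -5q = 7q - 1  ⇒  -12q = -1  ⇒  q = 1/12.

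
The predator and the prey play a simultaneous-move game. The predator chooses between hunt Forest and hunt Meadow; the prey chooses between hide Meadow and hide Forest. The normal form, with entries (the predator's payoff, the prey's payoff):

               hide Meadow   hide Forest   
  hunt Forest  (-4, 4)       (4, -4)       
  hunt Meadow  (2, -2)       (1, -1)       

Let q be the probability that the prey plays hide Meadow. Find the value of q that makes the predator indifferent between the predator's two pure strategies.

q = 1/3

The prey's mix must leave the predator indifferent between hunt Forest and hunt Meadow.
  the predator's payoff to hunt Forest: q·(-4) + (1−q)·4 = -8q + 4
  the predator's payoff to hunt Meadow: q·2 + (1−q)·1 = q + 1
  -8q + 4 = q + 1  ⇒  -9q = -3  ⇒  q = 1/3.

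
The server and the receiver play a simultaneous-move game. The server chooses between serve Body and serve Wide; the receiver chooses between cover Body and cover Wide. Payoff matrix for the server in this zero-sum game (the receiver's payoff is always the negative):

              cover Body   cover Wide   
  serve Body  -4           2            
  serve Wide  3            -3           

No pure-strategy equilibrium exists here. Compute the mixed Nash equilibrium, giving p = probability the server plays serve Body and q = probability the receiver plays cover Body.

In a mixed equilibrium the receiver is indifferent between cover Body and cover Wide; this condition fixes p.
  the receiver's payoff to cover Body: p·4 + (1−p)·(-3) = 7p - 3
  the receiver's payoff to cover Wide: p·(-2) + (1−p)·3 = -5p + 3
  7p - 3 = -5p + 3  ⇒  12p = 6  ⇒  p = 1/2.
The server's indifference between serve Body and serve Wide determines the receiver's mixing probability q:
  the server's payoff from serve Body: q·(-4) + (1−q)·2 = -6q + 2
  the server's payoff from serve Wide: q·3 + (1−q)·(-3) = 6q - 3
  -6q + 2 = 6q - 3  ⇒  -12q = -5  ⇒  q = 5/12.

p = 1/2, q = 5/12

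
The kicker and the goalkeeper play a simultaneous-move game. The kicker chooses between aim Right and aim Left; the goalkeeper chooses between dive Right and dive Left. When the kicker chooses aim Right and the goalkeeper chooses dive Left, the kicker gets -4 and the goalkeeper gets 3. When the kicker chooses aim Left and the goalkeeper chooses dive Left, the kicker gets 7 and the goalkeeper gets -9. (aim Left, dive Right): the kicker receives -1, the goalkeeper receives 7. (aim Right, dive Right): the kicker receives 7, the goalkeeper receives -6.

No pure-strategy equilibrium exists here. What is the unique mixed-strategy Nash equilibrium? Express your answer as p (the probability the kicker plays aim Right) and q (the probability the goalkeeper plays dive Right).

In a mixed equilibrium the goalkeeper is indifferent between dive Right and dive Left; this condition fixes p.
  the goalkeeper's expected payoff from dive Right: p·(-6) + (1−p)·7 = -13p + 7
  the goalkeeper's expected payoff from dive Left: p·3 + (1−p)·(-9) = 12p - 9
  -13p + 7 = 12p - 9  ⇒  -25p = -16  ⇒  p = 16/25.
The kicker's indifference between aim Right and aim Left determines the goalkeeper's mixing probability q:
  the kicker's payoff from aim Right: q·7 + (1−q)·(-4) = 11q - 4
  the kicker's payoff from aim Left: q·(-1) + (1−q)·7 = -8q + 7
  11q - 4 = -8q + 7  ⇒  19q = 11  ⇒  q = 11/19.

p = 16/25, q = 11/19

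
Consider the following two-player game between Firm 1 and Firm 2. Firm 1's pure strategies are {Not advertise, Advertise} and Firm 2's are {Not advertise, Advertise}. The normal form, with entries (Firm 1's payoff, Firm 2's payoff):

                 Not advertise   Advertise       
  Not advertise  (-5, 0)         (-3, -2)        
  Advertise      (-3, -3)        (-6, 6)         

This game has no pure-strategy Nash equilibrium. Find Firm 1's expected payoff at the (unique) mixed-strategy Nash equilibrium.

In a mixed equilibrium Firm 1 is indifferent between Not advertise and Advertise; this condition fixes q.
  Firm 1's payoff to Not advertise: q·(-5) + (1−q)·(-3) = -2q - 3
  Firm 1's payoff to Advertise: q·(-3) + (1−q)·(-6) = 3q - 6
  -2q - 3 = 3q - 6  ⇒  -5q = -3  ⇒  q = 3/5.
At equilibrium Firm 1 is indifferent across rows, so Firm 1's payoff equals the payoff from Not advertise: (3/5)·(-5) + (2/5)·(-3) = -21/5.

-21/5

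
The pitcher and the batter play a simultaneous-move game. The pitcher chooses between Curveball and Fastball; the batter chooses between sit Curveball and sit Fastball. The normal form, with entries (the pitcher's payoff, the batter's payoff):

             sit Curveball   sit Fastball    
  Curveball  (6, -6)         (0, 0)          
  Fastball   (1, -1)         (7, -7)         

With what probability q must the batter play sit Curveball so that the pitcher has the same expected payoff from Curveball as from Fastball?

The pitcher's indifference between Curveball and Fastball determines the batter's mixing probability q:
  the pitcher's payoff from Curveball: q·6 + (1−q)·0 = 6q
  the pitcher's payoff from Fastball: q·1 + (1−q)·7 = -6q + 7
  6q = -6q + 7  ⇒  12q = 7  ⇒  q = 7/12.

q = 7/12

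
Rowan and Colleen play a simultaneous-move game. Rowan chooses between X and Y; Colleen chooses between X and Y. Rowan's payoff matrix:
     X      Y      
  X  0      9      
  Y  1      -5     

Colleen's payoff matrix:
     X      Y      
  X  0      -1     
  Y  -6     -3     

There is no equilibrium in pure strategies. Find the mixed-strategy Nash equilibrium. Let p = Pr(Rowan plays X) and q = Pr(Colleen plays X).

p = 3/4, q = 14/15

For Colleen to be willing to mix, Colleen must be indifferent between X and Y, which pins down Rowan's mix.
  Colleen's payoff from X: p·0 + (1−p)·(-6) = 6p - 6
  Colleen's payoff from Y: p·(-1) + (1−p)·(-3) = 2p - 3
  6p - 6 = 2p - 3  ⇒  4p = 3  ⇒  p = 3/4.
Set Rowan's expected payoff from X equal to that from Y:
  Rowan's expected payoff from X: q·0 + (1−q)·9 = -9q + 9
  Rowan's expected payoff from Y: q·1 + (1−q)·(-5) = 6q - 5
  -9q + 9 = 6q - 5  ⇒  -15q = -14  ⇒  q = 14/15.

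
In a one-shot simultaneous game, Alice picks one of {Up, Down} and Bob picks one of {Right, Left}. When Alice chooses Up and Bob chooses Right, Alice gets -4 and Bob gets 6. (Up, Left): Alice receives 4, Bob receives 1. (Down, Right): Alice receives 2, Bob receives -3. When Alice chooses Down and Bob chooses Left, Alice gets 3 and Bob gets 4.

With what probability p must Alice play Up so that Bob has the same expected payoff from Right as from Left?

p = 7/12

Alice's mix must leave Bob indifferent between Right and Left.
  Bob's payoff to Right: p·6 + (1−p)·(-3) = 9p - 3
  Bob's payoff to Left: p·1 + (1−p)·4 = -3p + 4
  9p - 3 = -3p + 4  ⇒  12p = 7  ⇒  p = 7/12.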